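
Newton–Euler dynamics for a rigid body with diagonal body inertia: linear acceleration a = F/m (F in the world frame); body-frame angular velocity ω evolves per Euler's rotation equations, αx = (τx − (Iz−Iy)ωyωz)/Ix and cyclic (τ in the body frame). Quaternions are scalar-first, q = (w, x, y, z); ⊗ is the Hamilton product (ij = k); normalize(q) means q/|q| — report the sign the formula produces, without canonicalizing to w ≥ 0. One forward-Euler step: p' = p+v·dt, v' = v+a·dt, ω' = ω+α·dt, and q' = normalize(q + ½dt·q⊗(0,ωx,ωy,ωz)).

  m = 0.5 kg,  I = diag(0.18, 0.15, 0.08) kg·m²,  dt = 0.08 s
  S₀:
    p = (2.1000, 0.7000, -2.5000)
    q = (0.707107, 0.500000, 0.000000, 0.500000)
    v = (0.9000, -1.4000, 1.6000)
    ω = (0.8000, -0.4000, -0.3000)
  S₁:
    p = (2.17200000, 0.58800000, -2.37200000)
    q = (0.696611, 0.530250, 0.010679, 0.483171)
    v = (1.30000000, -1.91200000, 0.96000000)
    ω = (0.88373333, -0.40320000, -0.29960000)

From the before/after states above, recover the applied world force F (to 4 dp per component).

F = (2.5000, -3.2000, -4.0000)

Δv = v₁−v₀ = (0.40000000, -0.51200000, -0.64000000)
m·(v₁−v₀)/dt = (2.5000, -3.2000, -4.0000)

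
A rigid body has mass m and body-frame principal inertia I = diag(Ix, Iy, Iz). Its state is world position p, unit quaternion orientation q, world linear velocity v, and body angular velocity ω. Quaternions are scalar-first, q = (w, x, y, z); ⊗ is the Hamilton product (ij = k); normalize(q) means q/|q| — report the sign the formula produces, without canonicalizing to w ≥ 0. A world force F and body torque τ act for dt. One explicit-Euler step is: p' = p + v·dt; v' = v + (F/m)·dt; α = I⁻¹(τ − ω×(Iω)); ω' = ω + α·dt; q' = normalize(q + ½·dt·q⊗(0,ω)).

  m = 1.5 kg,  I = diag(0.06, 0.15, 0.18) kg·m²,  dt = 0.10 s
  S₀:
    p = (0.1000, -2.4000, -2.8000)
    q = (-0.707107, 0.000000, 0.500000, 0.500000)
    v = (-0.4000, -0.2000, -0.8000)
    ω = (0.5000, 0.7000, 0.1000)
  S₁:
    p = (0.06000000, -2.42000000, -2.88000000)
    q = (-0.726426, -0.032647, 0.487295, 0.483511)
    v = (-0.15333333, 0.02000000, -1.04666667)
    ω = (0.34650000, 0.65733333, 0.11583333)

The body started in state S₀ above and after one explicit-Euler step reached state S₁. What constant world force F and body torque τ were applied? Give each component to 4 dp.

Δω = ω₁−ω₀ = (-0.15350000, -0.04266667, 0.01583333)
τ = I·(Δω/dt) + ω₀×(Iω₀) = (-0.0900, -0.0700, 0.0600)
velocity change Δv = (0.24666667, 0.22000000, -0.24666667)
m·(v₁−v₀)/dt = (3.7000, 3.3000, -3.7000)

F = (3.7000, 3.3000, -3.7000)
τ = (-0.0900, -0.0700, 0.0600)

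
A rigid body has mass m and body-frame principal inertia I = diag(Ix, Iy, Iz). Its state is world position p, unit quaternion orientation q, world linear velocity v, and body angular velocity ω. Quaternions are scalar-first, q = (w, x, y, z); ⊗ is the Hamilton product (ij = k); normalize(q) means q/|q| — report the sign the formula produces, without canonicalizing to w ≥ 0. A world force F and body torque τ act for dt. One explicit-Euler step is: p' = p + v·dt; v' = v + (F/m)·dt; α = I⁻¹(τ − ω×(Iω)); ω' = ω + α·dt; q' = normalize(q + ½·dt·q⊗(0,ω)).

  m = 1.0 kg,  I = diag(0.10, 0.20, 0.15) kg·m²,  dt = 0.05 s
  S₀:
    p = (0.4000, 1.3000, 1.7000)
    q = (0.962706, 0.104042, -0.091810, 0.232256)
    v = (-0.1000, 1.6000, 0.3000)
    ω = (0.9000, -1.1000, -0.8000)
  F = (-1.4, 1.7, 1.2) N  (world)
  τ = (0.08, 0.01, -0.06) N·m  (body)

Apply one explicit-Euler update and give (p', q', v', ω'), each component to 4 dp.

a = (-1.4000, 1.7000, 1.2000)
p + v·dt = (0.3950, 1.3800, 1.7150)
new velocity v' = (-0.1700, 1.6850, 0.3600)
gyro term ω×Iω = (-0.0440, 0.0360, -0.0990)
(τ − ω×Iω)/I = (1.2400, -0.1300, 0.2600)
ω + α·dt = (0.9620, -1.1065, -0.7870)
2q̇ = q⊗(0,ω) = (-0.0088240, 1.1953650, -0.7667126, -0.8019820)
updated quaternion q' = (0.9617, 0.1338, -0.1109, 0.2120)

p' = (0.3950, 1.3800, 1.7150)
q' = (0.9617, 0.1338, -0.1109, 0.2120)
v' = (-0.1700, 1.6850, 0.3600)
ω' = (0.9620, -1.1065, -0.7870)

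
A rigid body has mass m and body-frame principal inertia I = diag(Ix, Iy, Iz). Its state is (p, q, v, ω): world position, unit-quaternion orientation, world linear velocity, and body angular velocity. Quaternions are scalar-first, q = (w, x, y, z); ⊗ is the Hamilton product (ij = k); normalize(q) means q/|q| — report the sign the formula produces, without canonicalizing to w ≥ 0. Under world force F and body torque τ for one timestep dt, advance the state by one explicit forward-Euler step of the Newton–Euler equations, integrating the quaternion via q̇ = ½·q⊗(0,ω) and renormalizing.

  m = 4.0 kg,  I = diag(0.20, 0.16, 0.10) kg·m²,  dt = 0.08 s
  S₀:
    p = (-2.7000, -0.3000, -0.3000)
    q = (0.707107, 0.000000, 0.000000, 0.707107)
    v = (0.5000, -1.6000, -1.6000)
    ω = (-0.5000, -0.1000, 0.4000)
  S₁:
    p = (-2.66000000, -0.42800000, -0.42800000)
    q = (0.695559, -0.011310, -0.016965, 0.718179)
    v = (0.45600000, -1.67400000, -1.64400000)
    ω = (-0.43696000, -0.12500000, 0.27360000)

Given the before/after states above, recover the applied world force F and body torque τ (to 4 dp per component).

v₁ − v₀ = (-0.04400000, -0.07400000, -0.04400000)
applied force F = (-2.2000, -3.7000, -2.2000)
rate change Δω = (0.06304000, -0.02500000, -0.12640000)
ω₀×(Iω₀) = (0.0024, -0.0200, -0.0020)
applied torque τ = (0.1600, -0.0700, -0.1600)

F = (-2.2000, -3.7000, -2.2000)
τ = (0.1600, -0.0700, -0.1600)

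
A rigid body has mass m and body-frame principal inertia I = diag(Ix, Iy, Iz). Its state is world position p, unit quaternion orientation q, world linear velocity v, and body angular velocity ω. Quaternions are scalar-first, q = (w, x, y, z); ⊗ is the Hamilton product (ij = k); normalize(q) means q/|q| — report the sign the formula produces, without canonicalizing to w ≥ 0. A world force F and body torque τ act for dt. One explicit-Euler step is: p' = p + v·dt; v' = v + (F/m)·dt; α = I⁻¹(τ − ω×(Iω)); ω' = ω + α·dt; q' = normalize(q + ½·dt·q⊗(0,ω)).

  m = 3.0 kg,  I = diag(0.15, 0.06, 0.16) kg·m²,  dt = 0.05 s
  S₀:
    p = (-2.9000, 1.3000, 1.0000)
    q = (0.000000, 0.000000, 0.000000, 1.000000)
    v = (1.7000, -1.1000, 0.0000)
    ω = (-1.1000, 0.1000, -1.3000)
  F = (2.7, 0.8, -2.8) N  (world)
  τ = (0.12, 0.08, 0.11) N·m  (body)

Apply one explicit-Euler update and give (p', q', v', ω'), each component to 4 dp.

p' = (-2.8150, 1.2450, 1.0000)
q' = (0.0325, -0.0025, -0.0275, 0.9991)
v' = (1.7450, -1.0867, -0.0467)
ω' = (-1.0557, 0.1786, -1.2687)

(τ − ω×Iω)/I = (0.8867, 1.5717, 0.6256)
ω' = ω + α·dt = (-1.0557, 0.1786, -1.2687)
2q̇ = q⊗(0,ω) = (1.3000000, -0.1000000, -1.1000000, 0.0000000)
q' = normalize(q + ½dt·q⊗(0,ω)) = (0.0325, -0.0025, -0.0275, 0.9991)
p' = p + v·dt = (-2.8150, 1.2450, 1.0000)
v' = v + a·dt = (1.7450, -1.0867, -0.0467)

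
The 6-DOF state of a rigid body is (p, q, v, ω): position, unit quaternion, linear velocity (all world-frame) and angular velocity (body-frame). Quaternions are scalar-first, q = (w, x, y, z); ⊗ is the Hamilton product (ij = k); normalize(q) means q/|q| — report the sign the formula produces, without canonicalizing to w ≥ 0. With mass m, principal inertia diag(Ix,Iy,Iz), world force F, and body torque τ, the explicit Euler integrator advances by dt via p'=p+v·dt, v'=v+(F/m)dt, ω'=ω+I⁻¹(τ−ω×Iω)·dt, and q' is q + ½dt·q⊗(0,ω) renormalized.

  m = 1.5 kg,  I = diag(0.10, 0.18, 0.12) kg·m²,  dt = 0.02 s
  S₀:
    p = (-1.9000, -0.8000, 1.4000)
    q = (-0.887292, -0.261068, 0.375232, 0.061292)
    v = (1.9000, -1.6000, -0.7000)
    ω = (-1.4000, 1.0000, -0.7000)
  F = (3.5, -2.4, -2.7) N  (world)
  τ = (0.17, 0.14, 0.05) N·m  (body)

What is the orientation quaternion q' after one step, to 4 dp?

q⊗(0,ω) = (-0.6978228, 0.9182544, -1.1558484, 0.8853612)
updated quaternion q' = (-0.8941, -0.2518, 0.3636, 0.0701)

q' = (-0.8941, -0.2518, 0.3636, 0.0701)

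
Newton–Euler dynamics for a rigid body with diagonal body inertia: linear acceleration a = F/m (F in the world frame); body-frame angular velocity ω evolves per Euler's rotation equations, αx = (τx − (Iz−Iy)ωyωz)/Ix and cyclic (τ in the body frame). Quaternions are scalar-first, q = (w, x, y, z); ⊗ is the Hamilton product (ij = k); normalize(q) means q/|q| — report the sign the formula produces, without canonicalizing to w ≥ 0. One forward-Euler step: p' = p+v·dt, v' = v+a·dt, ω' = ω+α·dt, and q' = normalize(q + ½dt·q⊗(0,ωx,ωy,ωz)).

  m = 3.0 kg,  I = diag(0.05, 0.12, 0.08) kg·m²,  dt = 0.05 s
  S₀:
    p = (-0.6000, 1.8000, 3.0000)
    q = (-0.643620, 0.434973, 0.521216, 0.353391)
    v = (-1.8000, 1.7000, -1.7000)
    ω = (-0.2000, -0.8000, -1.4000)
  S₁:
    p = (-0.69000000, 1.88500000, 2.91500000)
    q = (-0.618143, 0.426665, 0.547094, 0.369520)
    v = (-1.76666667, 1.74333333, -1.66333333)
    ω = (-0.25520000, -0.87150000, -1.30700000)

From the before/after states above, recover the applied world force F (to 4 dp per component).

F = (2.0000, 2.6000, 2.2000)

v₁ − v₀ = (0.03333333, 0.04333333, 0.03666667)
m·(v₁−v₀)/dt = (2.0000, 2.6000, 2.2000)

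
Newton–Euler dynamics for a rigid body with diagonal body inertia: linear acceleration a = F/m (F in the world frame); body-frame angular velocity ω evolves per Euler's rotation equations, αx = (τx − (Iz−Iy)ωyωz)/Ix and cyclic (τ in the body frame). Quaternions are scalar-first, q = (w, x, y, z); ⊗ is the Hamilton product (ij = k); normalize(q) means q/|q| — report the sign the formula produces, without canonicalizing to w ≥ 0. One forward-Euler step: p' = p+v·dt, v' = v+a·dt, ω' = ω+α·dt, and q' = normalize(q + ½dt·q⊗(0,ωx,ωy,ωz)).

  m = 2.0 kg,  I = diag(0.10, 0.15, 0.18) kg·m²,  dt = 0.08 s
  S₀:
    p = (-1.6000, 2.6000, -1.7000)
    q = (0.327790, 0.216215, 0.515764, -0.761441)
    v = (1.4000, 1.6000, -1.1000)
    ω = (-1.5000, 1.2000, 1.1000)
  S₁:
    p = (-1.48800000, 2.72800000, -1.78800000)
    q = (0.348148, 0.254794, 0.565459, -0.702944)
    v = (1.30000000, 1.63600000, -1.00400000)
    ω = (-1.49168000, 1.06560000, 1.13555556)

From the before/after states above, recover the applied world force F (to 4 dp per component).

v₁ − v₀ = (-0.10000000, 0.03600000, 0.09600000)
m·(v₁−v₀)/dt = (-2.5000, 0.9000, 2.4000)

F = (-2.5000, 0.9000, 2.4000)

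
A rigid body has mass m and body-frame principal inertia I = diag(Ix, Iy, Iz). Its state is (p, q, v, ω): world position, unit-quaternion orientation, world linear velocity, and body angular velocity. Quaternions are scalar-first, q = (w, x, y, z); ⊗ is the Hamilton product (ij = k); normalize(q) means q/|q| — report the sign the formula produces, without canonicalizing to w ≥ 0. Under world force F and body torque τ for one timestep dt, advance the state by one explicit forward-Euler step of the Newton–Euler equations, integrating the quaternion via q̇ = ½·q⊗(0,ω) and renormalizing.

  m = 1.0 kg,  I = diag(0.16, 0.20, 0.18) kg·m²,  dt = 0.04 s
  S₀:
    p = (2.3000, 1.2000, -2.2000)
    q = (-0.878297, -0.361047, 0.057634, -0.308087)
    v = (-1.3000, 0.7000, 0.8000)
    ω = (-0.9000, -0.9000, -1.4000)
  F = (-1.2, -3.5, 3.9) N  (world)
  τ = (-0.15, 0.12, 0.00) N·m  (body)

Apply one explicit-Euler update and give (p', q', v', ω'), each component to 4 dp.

p' = (2.2480, 1.2280, -2.1680)
q' = (-0.8917, -0.3521, 0.0688, -0.2758)
v' = (-1.3480, 0.5600, 0.9560)
ω' = (-0.9312, -0.8710, -1.4072)

a = F/m = (-1.2000, -3.5000, 3.9000)
p' = p + v·dt = (2.2480, 1.2280, -2.1680)
v' = v + a·dt = (-1.3480, 0.5600, 0.9560)
angular accel α = (-0.7800, 0.7260, -0.1800)
ω' = ω + α·dt = (-0.9312, -0.8710, -1.4072)
q⊗(0,ω) = (-0.7043935, 0.4325014, 0.5622798, 1.6064287)
q + ½dt·q⊗(0,ω), renormalized = (-0.8917, -0.3521, 0.0688, -0.2758)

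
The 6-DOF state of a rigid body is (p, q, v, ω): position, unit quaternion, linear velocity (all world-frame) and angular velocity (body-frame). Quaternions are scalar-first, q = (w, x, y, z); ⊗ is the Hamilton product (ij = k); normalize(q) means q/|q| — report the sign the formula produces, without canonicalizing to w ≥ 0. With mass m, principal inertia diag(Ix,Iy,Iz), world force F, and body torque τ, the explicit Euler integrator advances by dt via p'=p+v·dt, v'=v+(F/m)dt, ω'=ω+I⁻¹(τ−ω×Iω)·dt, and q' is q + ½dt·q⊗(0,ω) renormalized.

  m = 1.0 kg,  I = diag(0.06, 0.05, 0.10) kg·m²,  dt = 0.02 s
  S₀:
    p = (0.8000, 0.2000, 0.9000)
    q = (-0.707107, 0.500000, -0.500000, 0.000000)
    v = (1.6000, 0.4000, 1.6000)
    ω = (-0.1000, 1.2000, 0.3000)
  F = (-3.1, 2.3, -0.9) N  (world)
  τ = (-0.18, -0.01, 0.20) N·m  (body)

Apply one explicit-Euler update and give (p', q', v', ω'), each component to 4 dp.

p' = (0.8320, 0.2080, 0.9320)
q' = (-0.7006, 0.4992, -0.5099, 0.0034)
v' = (1.5380, 0.4460, 1.5820)
ω' = (-0.1660, 1.1955, 0.3398)

p + v·dt = (0.8320, 0.2080, 0.9320)
v' = v + a·dt = (1.5380, 0.4460, 1.5820)
precession coupling ω×(Iω) = (0.0180, 0.0012, 0.0012)
angular accel α = (-3.3000, -0.2240, 1.9880)
new body rate ω' = (-0.1660, 1.1955, 0.3398)
q⊗(0,ω) = (0.6500000, -0.0792893, -0.9985284, 0.3378679)
updated quaternion q' = (-0.7006, 0.4992, -0.5099, 0.0034)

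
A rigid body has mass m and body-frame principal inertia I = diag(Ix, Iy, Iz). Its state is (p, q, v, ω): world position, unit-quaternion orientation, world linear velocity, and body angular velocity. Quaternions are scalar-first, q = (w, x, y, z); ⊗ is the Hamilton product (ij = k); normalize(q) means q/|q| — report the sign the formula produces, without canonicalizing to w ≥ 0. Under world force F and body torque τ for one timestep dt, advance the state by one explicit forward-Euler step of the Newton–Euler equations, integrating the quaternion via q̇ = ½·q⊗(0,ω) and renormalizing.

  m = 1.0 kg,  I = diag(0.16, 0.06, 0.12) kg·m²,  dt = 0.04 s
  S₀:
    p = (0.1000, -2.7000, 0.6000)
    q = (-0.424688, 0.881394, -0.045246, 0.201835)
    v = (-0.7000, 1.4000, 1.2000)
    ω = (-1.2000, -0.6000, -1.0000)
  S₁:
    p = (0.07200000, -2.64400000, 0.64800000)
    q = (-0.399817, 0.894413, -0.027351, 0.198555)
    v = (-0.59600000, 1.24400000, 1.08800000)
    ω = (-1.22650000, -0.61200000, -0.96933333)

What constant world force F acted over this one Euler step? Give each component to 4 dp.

F = (2.6000, -3.9000, -2.8000)

v₁ − v₀ = (0.10400000, -0.15600000, -0.11200000)
F = m·Δv/dt = (2.6000, -3.9000, -2.8000)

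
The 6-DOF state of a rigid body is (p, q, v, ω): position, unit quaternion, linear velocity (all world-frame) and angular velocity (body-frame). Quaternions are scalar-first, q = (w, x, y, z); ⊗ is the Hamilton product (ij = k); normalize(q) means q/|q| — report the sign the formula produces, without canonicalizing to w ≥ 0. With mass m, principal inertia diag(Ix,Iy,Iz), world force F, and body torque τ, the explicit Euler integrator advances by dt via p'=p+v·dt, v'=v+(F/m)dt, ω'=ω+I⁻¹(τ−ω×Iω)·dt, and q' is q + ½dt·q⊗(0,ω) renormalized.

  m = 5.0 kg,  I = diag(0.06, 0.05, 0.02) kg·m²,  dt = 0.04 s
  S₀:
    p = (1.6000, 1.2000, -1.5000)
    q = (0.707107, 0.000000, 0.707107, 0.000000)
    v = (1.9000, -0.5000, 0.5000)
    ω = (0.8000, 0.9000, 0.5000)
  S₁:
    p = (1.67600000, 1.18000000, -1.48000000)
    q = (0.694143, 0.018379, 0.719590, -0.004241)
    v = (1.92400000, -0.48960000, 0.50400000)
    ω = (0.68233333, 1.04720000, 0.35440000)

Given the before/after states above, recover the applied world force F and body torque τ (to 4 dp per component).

F = (3.0000, 1.3000, 0.5000)
τ = (-0.1900, 0.2000, -0.0800)

Δv = v₁−v₀ = (0.02400000, 0.01040000, 0.00400000)
applied force F = (3.0000, 1.3000, 0.5000)
ω₁ − ω₀ = (-0.11766667, 0.14720000, -0.14560000)
I·α + gyro = (-0.1900, 0.2000, -0.0800)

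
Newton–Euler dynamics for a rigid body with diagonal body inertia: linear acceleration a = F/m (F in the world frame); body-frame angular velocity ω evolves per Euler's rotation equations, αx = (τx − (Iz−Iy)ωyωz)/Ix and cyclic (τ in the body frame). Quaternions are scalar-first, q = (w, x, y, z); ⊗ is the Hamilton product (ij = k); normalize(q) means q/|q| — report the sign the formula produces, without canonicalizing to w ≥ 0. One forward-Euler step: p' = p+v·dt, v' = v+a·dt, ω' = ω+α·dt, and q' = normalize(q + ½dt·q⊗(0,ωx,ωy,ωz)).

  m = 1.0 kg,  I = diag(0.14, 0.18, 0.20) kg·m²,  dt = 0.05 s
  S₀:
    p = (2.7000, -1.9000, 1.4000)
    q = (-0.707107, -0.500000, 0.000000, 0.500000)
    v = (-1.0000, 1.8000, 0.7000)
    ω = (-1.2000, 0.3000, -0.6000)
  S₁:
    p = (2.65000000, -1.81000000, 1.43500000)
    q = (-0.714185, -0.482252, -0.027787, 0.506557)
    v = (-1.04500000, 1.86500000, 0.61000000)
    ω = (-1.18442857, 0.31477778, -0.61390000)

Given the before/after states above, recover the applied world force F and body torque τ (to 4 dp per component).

F = (-0.9000, 1.3000, -1.8000)
τ = (0.0400, 0.0100, -0.0700)

ω₁ − ω₀ = (0.01557143, 0.01477778, -0.01390000)
gyro term ω₀×Iω₀ = (-0.0036, -0.0432, -0.0144)
I·α + gyro = (0.0400, 0.0100, -0.0700)
velocity change Δv = (-0.04500000, 0.06500000, -0.09000000)
applied force F = (-0.9000, 1.3000, -1.8000)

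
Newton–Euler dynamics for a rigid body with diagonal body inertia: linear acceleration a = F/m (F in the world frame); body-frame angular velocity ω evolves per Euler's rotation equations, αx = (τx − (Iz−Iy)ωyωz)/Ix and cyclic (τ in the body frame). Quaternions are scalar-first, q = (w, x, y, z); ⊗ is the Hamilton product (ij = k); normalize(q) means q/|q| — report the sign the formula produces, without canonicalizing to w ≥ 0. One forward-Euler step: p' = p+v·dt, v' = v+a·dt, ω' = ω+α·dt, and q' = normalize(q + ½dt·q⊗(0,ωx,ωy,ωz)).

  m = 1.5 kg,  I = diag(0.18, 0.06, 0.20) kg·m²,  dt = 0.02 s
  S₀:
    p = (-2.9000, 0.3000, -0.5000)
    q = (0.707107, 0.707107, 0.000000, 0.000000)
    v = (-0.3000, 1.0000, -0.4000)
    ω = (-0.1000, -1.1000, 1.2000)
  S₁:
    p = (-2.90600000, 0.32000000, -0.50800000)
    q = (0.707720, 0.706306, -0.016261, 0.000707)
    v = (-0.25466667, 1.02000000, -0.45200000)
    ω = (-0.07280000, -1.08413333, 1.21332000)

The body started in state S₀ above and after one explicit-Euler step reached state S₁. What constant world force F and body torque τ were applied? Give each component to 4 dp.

Δω = ω₁−ω₀ = (0.02720000, 0.01586667, 0.01332000)
τ = I·(Δω/dt) + ω₀×(Iω₀) = (0.0600, 0.0500, 0.1200)
v₁ − v₀ = (0.04533333, 0.02000000, -0.05200000)
applied force F = (3.4000, 1.5000, -3.9000)

F = (3.4000, 1.5000, -3.9000)
τ = (0.0600, 0.0500, 0.1200)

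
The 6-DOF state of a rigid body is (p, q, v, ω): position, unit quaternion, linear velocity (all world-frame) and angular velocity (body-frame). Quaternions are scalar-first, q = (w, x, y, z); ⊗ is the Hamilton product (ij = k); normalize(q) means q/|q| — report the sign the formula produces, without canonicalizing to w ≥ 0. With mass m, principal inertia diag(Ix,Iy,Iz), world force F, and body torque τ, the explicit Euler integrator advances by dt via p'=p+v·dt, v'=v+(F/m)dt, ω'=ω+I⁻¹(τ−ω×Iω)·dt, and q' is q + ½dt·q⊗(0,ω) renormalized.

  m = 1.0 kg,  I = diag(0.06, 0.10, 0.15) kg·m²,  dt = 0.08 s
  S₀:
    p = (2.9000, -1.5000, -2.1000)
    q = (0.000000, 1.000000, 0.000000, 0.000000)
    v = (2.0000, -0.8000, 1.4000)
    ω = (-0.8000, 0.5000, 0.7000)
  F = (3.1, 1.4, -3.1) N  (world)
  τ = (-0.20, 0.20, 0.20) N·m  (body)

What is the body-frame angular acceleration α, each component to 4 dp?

ω×(Iω) gyroscopic = (0.0175, 0.0504, -0.0160)
α = I⁻¹(τ − ω×Iω) = (-3.6250, 1.4960, 1.4400)

α = (-3.6250, 1.4960, 1.4400)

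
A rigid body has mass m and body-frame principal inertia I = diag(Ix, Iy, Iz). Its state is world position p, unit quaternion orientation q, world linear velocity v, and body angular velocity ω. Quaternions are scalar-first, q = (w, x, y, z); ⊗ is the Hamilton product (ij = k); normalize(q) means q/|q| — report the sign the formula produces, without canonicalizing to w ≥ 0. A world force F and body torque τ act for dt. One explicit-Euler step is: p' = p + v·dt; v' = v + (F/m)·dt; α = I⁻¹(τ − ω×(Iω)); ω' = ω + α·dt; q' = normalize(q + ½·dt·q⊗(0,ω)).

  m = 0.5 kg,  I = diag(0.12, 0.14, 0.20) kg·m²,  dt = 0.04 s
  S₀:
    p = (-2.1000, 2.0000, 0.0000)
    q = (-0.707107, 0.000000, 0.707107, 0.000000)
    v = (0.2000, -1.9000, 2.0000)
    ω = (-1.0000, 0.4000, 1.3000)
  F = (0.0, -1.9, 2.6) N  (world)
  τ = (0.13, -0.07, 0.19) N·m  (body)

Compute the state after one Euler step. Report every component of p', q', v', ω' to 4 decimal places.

linear accel F/m = (0.0000, -3.8000, 5.2000)
p' = p + v·dt = (-2.0920, 1.9240, 0.0800)
v + (F/m)dt = (0.2000, -2.0520, 2.2080)
ω×(Iω) gyroscopic = (0.0312, 0.1040, -0.0080)
α = I⁻¹(τ − ω×Iω) = (0.8233, -1.2429, 0.9900)
ω' = ω + α·dt = (-0.9671, 0.3503, 1.3396)
q⊗(0,ω) = (-0.2828428, 1.6263461, -0.2828428, -0.2121321)
q' = normalize(q + ½dt·q⊗(0,ω)) = (-0.7124, 0.0325, 0.7011, -0.0042)

p' = (-2.0920, 1.9240, 0.0800)
q' = (-0.7124, 0.0325, 0.7011, -0.0042)
v' = (0.2000, -2.0520, 2.2080)
ω' = (-0.9671, 0.3503, 1.3396)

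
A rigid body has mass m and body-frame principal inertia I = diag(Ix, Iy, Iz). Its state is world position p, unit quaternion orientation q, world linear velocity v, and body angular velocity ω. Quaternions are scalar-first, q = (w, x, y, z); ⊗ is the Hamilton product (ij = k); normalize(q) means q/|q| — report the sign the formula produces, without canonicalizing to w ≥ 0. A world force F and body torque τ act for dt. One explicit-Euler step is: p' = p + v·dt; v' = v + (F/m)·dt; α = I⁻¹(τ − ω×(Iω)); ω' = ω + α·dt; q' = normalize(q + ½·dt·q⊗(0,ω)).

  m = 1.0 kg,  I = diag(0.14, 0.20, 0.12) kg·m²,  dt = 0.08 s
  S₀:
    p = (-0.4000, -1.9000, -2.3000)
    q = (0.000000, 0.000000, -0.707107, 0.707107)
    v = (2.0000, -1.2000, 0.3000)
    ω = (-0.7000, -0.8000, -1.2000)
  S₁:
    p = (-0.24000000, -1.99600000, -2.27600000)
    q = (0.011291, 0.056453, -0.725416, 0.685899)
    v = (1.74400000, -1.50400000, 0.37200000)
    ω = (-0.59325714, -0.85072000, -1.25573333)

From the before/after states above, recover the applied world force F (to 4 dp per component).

F = (-3.2000, -3.8000, 0.9000)

Δv = v₁−v₀ = (-0.25600000, -0.30400000, 0.07200000)
applied force F = (-3.2000, -3.8000, 0.9000)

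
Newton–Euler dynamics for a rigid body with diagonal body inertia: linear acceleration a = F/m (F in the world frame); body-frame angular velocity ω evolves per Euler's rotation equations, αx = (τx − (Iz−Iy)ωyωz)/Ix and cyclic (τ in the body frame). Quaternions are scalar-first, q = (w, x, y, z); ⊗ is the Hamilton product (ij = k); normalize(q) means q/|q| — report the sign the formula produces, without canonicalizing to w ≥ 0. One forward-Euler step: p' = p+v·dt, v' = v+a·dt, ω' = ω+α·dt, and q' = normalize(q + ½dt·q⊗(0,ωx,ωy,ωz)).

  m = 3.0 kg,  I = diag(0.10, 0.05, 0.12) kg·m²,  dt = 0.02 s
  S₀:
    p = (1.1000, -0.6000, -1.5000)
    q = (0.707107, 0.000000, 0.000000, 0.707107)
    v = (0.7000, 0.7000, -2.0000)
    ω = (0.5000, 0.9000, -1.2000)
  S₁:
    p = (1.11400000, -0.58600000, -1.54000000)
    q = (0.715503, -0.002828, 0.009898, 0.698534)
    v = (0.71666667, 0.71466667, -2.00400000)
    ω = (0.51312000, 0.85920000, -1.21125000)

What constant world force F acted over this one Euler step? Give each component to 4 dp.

F = (2.5000, 2.2000, -0.6000)

velocity change Δv = (0.01666667, 0.01466667, -0.00400000)
F = m·Δv/dt = (2.5000, 2.2000, -0.6000)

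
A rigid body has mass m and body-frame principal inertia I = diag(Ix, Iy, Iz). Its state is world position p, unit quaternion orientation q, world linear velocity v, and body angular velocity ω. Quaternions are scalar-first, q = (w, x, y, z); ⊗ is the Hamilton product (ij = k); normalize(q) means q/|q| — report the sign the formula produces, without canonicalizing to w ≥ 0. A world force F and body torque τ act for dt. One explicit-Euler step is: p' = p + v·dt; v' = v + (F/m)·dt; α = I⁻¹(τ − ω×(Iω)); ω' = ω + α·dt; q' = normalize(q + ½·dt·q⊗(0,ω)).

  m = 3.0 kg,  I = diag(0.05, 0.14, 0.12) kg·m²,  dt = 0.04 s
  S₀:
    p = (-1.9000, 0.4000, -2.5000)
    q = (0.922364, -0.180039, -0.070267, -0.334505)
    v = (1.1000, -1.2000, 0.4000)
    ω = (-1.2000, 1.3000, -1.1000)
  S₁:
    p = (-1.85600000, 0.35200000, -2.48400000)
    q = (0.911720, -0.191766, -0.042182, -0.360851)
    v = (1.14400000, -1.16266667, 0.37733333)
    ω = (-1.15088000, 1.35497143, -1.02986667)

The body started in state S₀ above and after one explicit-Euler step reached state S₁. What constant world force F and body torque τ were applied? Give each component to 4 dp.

F = (3.3000, 2.8000, -1.7000)
τ = (0.0900, 0.1000, 0.0700)

Δv = v₁−v₀ = (0.04400000, 0.03733333, -0.02266667)
F = m·Δv/dt = (3.3000, 2.8000, -1.7000)
ω₁ − ω₀ = (0.04912000, 0.05497143, 0.07013333)
τ = I·(Δω/dt) + ω₀×(Iω₀) = (0.0900, 0.1000, 0.0700)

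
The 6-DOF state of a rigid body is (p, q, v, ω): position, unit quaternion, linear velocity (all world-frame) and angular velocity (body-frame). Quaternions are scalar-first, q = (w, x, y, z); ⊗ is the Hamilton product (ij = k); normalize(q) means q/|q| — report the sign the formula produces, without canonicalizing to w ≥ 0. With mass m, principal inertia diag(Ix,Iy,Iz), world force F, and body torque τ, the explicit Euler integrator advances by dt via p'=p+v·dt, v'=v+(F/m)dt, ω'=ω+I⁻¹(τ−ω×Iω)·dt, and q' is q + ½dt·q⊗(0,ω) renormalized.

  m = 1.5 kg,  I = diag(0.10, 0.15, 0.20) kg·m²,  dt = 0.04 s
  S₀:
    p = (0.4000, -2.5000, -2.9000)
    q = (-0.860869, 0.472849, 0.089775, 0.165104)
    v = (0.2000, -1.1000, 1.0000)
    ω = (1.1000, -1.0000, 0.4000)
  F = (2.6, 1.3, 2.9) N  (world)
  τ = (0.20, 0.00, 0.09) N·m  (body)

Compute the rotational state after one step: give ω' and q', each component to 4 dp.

(τ − ω×Iω)/I = (2.2000, 0.2933, 0.7250)
new body rate ω' = (1.1880, -0.9883, 0.4290)
2q̇ = q⊗(0,ω) = (-0.4964005, -0.7459419, 0.8533438, -0.9159491)
q' = normalize(q + ½dt·q⊗(0,ω)) = (-0.8704, 0.4577, 0.1068, 0.1467)

ω' = (1.1880, -0.9883, 0.4290)
q' = (-0.8704, 0.4577, 0.1068, 0.1467)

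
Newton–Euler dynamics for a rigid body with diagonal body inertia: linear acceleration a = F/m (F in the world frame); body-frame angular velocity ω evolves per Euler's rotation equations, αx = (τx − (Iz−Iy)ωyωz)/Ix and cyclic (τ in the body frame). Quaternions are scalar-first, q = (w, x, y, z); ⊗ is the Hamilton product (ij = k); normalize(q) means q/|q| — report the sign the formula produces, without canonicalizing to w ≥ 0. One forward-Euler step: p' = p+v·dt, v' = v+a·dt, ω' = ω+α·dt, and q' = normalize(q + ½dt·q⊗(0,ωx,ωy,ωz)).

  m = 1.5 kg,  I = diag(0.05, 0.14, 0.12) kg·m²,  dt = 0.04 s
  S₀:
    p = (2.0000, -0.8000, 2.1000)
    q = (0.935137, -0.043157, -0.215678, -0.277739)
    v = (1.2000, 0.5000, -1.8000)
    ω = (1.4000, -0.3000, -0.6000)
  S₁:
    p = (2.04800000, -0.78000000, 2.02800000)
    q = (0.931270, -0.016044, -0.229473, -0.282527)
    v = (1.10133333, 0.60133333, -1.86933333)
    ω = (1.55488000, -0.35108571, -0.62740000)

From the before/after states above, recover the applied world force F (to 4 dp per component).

velocity change Δv = (-0.09866667, 0.10133333, -0.06933333)
applied force F = (-3.7000, 3.8000, -2.6000)

F = (-3.7000, 3.8000, -2.6000)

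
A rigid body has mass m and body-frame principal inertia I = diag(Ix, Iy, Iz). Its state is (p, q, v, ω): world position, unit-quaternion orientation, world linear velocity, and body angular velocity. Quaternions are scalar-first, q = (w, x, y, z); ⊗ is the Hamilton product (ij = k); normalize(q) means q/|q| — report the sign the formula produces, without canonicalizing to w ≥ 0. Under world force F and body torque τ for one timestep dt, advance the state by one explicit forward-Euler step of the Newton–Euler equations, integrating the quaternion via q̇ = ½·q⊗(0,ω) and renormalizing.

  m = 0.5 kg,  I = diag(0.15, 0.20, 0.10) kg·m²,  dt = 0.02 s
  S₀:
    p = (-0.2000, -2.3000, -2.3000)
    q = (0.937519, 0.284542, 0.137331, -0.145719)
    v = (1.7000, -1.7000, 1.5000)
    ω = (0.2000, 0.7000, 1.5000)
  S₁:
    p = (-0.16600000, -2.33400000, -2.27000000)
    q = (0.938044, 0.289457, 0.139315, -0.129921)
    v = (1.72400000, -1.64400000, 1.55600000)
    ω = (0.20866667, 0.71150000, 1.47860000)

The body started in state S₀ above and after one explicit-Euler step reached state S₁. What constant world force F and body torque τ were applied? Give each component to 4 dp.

Δv = v₁−v₀ = (0.02400000, 0.05600000, 0.05600000)
applied force F = (0.6000, 1.4000, 1.4000)
rate change Δω = (0.00866667, 0.01150000, -0.02140000)
gyro term ω₀×Iω₀ = (-0.1050, 0.0150, 0.0070)
τ = I·(Δω/dt) + ω₀×(Iω₀) = (-0.0400, 0.1300, -0.1000)

F = (0.6000, 1.4000, 1.4000)
τ = (-0.0400, 0.1300, -0.1000)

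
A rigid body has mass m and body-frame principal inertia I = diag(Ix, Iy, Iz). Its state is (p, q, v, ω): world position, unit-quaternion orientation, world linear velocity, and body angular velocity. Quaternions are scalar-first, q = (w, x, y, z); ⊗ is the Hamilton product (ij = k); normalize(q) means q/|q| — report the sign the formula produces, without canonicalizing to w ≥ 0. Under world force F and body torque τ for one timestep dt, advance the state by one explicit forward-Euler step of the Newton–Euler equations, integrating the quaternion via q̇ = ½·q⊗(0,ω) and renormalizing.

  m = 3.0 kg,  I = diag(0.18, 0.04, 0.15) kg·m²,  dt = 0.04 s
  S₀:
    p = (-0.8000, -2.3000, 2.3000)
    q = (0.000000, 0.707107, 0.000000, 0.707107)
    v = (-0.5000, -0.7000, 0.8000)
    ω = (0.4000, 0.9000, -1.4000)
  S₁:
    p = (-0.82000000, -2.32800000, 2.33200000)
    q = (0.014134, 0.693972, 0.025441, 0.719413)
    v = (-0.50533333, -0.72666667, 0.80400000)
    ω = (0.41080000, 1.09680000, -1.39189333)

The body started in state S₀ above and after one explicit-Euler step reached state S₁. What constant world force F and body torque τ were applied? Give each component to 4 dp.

ω₁ − ω₀ = (0.01080000, 0.19680000, 0.00810667)
precession coupling = (-0.1386, -0.0168, -0.0504)
I·α + gyro = (-0.0900, 0.1800, -0.0200)
Δv = v₁−v₀ = (-0.00533333, -0.02666667, 0.00400000)
F = m·Δv/dt = (-0.4000, -2.0000, 0.3000)

F = (-0.4000, -2.0000, 0.3000)
τ = (-0.0900, 0.1800, -0.0200)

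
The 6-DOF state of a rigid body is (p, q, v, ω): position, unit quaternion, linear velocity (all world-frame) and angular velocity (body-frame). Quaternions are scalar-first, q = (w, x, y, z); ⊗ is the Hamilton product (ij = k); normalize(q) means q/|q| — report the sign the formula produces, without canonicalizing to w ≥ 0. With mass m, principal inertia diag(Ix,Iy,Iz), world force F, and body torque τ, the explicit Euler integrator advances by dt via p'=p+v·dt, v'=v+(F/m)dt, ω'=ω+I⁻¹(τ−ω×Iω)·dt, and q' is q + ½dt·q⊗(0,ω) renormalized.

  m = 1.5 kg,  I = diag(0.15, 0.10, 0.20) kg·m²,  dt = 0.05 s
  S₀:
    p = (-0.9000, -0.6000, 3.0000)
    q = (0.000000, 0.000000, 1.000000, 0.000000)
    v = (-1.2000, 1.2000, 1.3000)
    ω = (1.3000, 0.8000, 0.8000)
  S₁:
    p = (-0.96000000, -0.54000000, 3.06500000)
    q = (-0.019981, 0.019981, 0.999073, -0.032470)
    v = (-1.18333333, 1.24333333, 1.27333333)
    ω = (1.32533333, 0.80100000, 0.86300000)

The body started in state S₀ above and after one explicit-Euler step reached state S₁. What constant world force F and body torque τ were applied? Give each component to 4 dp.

F = (0.5000, 1.3000, -0.8000)
τ = (0.1400, -0.0500, 0.2000)

velocity change Δv = (0.01666667, 0.04333333, -0.02666667)
F = m·Δv/dt = (0.5000, 1.3000, -0.8000)
rate change Δω = (0.02533333, 0.00100000, 0.06300000)
applied torque τ = (0.1400, -0.0500, 0.2000)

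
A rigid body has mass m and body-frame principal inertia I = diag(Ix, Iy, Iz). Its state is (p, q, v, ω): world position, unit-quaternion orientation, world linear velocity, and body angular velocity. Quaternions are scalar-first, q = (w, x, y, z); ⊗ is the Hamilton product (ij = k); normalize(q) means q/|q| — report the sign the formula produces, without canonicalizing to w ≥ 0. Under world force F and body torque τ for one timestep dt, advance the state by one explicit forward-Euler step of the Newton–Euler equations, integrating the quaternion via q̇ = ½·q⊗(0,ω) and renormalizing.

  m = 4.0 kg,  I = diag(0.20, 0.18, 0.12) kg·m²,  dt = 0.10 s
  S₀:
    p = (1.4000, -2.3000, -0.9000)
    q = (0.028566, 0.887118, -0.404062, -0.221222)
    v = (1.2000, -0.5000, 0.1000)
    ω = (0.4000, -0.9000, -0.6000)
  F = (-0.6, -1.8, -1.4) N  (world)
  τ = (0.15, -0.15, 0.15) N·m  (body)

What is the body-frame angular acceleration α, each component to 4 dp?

precession coupling ω×(Iω) = (-0.0324, -0.0192, 0.0072)
(τ − ω×Iω)/I = (0.9120, -0.7267, 1.1900)

α = (0.9120, -0.7267, 1.1900)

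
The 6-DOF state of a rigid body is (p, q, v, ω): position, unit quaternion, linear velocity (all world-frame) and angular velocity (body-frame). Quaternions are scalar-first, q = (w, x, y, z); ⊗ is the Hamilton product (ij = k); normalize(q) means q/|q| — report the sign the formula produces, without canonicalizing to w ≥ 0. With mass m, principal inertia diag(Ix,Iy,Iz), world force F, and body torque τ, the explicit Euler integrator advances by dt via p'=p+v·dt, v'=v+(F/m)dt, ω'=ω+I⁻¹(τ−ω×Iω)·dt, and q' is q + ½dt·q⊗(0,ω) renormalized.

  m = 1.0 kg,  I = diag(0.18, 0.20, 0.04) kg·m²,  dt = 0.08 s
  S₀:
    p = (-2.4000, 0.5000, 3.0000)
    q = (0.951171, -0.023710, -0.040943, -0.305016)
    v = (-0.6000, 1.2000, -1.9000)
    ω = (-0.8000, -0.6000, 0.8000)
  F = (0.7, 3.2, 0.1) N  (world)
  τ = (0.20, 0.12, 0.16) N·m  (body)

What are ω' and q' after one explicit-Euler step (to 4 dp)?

ω' = (-0.7452, -0.5162, 1.1008)
q' = (0.9579, -0.0627, -0.0532, -0.2750)

α = I⁻¹(τ − ω×Iω) = (0.6844, 1.0480, 3.7600)
new body rate ω' = (-0.7452, -0.5162, 1.1008)
Hamilton product q⊗(0,ω) = (0.2004790, -0.9767008, -0.3077218, 0.7424084)
q + ½dt·q⊗(0,ω), renormalized = (0.9579, -0.0627, -0.0532, -0.2750)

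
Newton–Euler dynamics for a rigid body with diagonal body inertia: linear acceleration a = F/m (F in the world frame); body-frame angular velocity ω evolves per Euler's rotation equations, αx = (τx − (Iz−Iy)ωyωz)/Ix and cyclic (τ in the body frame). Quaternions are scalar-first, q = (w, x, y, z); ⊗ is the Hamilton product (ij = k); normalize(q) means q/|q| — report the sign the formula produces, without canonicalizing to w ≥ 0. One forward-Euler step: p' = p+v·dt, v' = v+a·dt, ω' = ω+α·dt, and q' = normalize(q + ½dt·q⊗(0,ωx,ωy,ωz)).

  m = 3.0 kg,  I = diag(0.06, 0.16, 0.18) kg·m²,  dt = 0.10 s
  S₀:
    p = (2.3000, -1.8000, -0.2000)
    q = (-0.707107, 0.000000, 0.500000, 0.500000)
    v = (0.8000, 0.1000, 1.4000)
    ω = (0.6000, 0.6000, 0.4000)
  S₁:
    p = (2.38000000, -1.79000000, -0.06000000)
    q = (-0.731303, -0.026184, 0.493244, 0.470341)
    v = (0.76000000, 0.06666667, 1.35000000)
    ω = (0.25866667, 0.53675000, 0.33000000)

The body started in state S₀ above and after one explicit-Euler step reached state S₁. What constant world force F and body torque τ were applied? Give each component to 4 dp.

F = (-1.2000, -1.0000, -1.5000)
τ = (-0.2000, -0.1300, -0.0900)

rate change Δω = (-0.34133333, -0.06325000, -0.07000000)
gyro term ω₀×Iω₀ = (0.0048, -0.0288, 0.0360)
applied torque τ = (-0.2000, -0.1300, -0.0900)
velocity change Δv = (-0.04000000, -0.03333333, -0.05000000)
F = m·Δv/dt = (-1.2000, -1.0000, -1.5000)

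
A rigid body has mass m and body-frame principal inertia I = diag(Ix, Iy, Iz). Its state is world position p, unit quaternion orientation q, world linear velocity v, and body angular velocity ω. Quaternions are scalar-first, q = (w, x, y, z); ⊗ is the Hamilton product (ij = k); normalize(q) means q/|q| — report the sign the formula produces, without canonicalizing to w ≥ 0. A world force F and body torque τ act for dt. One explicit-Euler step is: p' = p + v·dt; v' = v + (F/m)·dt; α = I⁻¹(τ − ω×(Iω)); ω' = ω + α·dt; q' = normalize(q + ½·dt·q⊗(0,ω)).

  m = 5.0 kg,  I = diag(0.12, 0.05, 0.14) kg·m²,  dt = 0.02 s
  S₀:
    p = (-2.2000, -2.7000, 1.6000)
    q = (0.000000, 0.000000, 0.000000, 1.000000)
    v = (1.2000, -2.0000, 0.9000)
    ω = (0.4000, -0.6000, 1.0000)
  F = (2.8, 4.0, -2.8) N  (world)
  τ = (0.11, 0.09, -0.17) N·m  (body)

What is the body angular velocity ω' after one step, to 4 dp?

ω×(Iω) gyroscopic = (-0.0540, -0.0080, 0.0168)
angular accel α = (1.3667, 1.9600, -1.3343)
new body rate ω' = (0.4273, -0.5608, 0.9733)

ω' = (0.4273, -0.5608, 0.9733)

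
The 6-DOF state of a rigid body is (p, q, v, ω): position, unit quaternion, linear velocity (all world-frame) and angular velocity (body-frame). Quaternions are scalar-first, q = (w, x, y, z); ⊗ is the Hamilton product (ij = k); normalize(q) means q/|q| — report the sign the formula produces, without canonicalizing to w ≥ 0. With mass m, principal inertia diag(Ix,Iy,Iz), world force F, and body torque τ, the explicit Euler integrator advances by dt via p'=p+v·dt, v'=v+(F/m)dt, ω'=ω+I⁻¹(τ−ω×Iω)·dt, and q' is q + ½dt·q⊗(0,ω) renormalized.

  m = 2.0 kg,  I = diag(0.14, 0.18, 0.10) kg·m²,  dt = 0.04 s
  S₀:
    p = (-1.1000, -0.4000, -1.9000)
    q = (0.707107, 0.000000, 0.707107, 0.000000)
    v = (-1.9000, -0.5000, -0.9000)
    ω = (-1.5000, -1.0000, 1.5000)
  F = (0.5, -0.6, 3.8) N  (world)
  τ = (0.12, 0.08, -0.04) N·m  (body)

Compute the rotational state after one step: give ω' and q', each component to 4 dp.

ω×(Iω) gyroscopic = (0.1200, -0.0900, 0.0600)
(τ − ω×Iω)/I = (0.0000, 0.9444, -1.0000)
ω + α·dt = (-1.5000, -0.9622, 1.4600)
q⊗(0,ω) = (0.7071070, 0.0000000, -0.7071070, 2.1213210)
updated quaternion q' = (0.7205, 0.0000, 0.6922, 0.0424)

ω' = (-1.5000, -0.9622, 1.4600)
q' = (0.7205, 0.0000, 0.6922, 0.0424)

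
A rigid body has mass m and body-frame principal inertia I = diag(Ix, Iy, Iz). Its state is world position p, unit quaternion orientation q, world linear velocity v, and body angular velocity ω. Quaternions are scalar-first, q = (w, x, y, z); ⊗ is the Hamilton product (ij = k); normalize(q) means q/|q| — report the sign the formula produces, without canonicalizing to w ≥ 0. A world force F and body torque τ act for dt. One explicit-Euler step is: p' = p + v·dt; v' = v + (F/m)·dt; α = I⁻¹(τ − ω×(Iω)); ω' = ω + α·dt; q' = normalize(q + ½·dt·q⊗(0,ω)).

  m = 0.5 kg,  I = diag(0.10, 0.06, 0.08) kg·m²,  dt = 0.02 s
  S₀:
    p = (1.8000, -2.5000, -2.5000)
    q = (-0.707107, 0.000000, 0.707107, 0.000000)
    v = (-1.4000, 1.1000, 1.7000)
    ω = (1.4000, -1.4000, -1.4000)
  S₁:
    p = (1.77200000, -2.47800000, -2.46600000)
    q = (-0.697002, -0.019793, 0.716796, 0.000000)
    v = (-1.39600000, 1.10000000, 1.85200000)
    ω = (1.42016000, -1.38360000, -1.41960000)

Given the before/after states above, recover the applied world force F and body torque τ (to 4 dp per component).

v₁ − v₀ = (0.00400000, 0.00000000, 0.15200000)
m·(v₁−v₀)/dt = (0.1000, 0.0000, 3.8000)
ω₁ − ω₀ = (0.02016000, 0.01640000, -0.01960000)
ω₀×(Iω₀) = (0.0392, -0.0392, 0.0784)
τ = I·(Δω/dt) + ω₀×(Iω₀) = (0.1400, 0.0100, 0.0000)

F = (0.1000, 0.0000, 3.8000)
τ = (0.1400, 0.0100, 0.0000)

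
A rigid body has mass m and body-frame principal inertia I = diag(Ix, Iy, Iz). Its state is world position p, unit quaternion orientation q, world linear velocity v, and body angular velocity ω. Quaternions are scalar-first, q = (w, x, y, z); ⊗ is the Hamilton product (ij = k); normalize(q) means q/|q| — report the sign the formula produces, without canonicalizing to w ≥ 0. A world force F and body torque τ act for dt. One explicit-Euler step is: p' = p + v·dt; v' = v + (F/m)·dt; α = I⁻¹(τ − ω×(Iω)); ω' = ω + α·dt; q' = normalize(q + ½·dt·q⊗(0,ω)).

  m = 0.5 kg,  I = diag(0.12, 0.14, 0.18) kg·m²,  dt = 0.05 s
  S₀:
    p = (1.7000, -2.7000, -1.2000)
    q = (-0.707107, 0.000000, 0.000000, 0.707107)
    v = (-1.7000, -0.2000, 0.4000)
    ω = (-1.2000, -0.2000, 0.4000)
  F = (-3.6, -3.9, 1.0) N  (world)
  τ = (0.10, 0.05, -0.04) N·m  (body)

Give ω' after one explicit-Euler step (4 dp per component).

(τ − ω×Iω)/I = (0.8600, 0.1514, -0.2489)
ω + α·dt = (-1.1570, -0.1924, 0.3876)

ω' = (-1.1570, -0.1924, 0.3876)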